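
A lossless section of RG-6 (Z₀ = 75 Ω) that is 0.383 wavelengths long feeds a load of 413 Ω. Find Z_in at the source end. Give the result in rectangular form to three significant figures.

Z_in ≈ 29.1 + j77.1 Ω

βl = 2π × 0.383 = 138°
tan(βl) = tan(138°) = -0.904
Z_in = Z_0·(Z_L + jZ_0·tanβl)/(Z_0 + jZ_L·tanβl)
     = 75·(413 − j67.8)/(75 − j373)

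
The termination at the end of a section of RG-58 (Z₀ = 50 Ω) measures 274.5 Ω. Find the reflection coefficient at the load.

Γ = 0.692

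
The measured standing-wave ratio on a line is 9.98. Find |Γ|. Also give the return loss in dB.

|Γ| = (S − 1)/(S + 1) = (9.98 − 1)/(9.98 + 1) = 8.98/11
RL = −20·log₁₀|Γ| = −20·log₁₀(0.818)

|Γ| ≈ 0.818; return loss ≈ 1.75 dB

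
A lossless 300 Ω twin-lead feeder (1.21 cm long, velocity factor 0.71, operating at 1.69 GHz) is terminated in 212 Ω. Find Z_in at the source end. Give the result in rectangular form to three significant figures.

λ = v/f = 0.71·c / 1.69 GHz = 0.126 m
βl = 2π·l/λ = 2π × 0.096 = 34.6°
tan(βl) = tan(34.6°) = 0.689
Z_in = Z_0·(Z_L + jZ_0·tanβl)/(Z_0 + jZ_L·tanβl)
     = 300·(212 + j207)/(300 + j146)

Z_in ≈ 253 + j83.6 Ω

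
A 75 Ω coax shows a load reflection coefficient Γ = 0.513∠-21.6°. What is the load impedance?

Z_L ≈ 179 − j91.6 Ω

Z_L = Z_0·(1 + Γ)/(1 − Γ) = 75·(1.48 − j0.189)/(0.523 + j0.189)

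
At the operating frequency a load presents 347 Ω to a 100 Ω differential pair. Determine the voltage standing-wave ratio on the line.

Γ = (347 − 100)/(347 + 100) = 0.553
VSWR = (1 + 0.553)/(1 − 0.553)

VSWR ≈ 3.47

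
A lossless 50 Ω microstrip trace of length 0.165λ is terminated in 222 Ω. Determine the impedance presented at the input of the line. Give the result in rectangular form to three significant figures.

βl = 2π × 0.165 = 59.4°
tan(βl) = tan(59.4°) = 1.69
Z_in = Z_0·(Z_L + jZ_0·tanβl)/(Z_0 + jZ_L·tanβl)
     = 50·(222 + j84.5)/(50 + j375)

Z_in ≈ 14.9 − j27.6 Ω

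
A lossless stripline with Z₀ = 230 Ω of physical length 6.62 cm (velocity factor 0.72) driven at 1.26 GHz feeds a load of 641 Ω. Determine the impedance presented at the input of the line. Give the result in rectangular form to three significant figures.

λ = v/f = 0.72·c / 1.26 GHz = 0.171 m
βl = 2π·l/λ = 2π × 0.386 = 139°
tan(βl) = tan(139°) = -0.869
Z_in = Z_0·(Z_L + jZ_0·tanβl)/(Z_0 + jZ_L·tanβl)
     = 230·(641 − j200)/(230 − j557)

Z_in ≈ 164 + j197 Ω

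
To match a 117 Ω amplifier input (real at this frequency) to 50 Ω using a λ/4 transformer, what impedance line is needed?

Z_qwt ≈ 76.5 Ω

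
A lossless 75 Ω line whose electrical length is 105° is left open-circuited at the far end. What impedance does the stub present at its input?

Z_in ≈ +j20.1 Ω

tan(βl) = -3.73
For an open-circuited stub, Z_in = −jZ_0·cot(βl) = −jZ_0/tan(βl)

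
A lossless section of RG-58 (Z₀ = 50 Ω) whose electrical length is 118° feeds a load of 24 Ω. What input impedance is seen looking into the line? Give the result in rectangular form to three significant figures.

Z_in ≈ 60 − j39.9 Ω

tan(βl) = tan(118°) = -1.88
Z_in = Z_0·(Z_L + jZ_0·tanβl)/(Z_0 + jZ_L·tanβl)
     = 50·(24 − j94)/(50 − j45.1)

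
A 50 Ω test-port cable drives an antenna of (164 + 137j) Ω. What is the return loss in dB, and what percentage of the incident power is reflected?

RL ≈ 3.08 dB; 49.2% of incident power reflected

Γ = (114 + j137)/(214 + j137), |Γ| = 0.701
RL = −20·log₁₀(0.701) = 3.08 dB
P_refl/P_inc = |Γ|² = 0.492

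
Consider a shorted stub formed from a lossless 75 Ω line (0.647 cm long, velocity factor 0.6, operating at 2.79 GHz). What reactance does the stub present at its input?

X_in ≈ 54.7 Ω (inductive)

λ = v/f = 0.6·c / 2.79 GHz = 0.0645 m
βl = 2π·l/λ = 2π × 0.1 = 36.1°
tan(βl) = 0.729
For a shorted stub, Z_in = jZ_0·tan(βl)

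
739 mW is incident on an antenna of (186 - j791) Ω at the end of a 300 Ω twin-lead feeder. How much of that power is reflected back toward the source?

|Γ| = |(-114 − j791)/(486 − j791)| = 0.861
|Γ|² = 0.741
P_refl = |Γ|²·P_inc = 548 mW, P_del = (1 − |Γ|²)·P_inc = 191 mW

P_reflected ≈ 548 mW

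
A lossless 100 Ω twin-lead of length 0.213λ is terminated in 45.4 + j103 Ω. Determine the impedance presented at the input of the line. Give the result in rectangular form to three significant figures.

βl = 2π × 0.213 = 76.7°
tan(βl) = tan(76.7°) = 4.22
Z_in = Z_0·(Z_L + jZ_0·tanβl)/(Z_0 + jZ_L·tanβl)
     = 100·(45.4 + j525)/(-335 + j192)

Z_in ≈ 57.4 − j124 Ω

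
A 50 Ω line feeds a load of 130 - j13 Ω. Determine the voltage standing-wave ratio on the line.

VSWR ≈ 2.63

Γ = (Z_L − Z_0)/(Z_L + Z_0) = (80 − j13)/(180 − j13)
|Γ| = 81/180 = 0.449
VSWR = (1 + |Γ|)/(1 − |Γ|) = 1.45/0.551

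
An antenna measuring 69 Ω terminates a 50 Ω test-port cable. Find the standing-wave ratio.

VSWR ≈ 1.38

Γ = (69 − 50)/(69 + 50) = 0.16
VSWR = (1 + 0.16)/(1 − 0.16)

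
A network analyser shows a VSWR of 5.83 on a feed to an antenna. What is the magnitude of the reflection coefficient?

|Γ| = (S − 1)/(S + 1) = (5.83 − 1)/(5.83 + 1) = 4.83/6.83

|Γ| ≈ 0.707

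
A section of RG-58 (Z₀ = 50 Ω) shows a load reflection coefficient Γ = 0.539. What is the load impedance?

Z_L ≈ 167 Ω

Z_L = Z_0·(1 + Γ)/(1 − Γ) = 50·(1.54)/(0.461)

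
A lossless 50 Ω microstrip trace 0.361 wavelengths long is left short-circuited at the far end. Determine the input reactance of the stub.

βl = 2π × 0.361 = 130°
tan(βl) = -1.19
For a short-circuited stub, Z_in = jZ_0·tan(βl)

X_in ≈ -59.7 Ω (capacitive)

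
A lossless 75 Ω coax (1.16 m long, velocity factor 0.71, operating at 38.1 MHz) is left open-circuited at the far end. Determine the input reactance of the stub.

λ = v/f = 0.71·c / 38.1 MHz = 5.59 m
βl = 2π·l/λ = 2π × 0.207 = 74.7°
tan(βl) = 3.65
For an open-circuited stub, Z_in = −jZ_0·cot(βl) = −jZ_0/tan(βl)

X_in ≈ -20.5 Ω (capacitive)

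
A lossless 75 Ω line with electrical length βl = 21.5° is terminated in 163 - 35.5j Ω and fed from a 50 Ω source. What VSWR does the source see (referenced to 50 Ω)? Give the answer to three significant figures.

tan(βl) = 0.394
Z_in = Z_0·(Z_L + jZ_0·tanβl)/(Z_0 + jZ_L·tanβl) = 88 − j68.5 Ω
Γ_s = (Z_in − Z_s)/(Z_in + Z_s) = (38 − j68.5)/(138 − j68.5), |Γ_s| = 0.508
VSWR = (1 + |Γ_s|)/(1 − |Γ_s|)

VSWR ≈ 3.07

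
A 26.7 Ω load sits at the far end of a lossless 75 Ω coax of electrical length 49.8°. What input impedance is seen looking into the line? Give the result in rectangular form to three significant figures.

tan(βl) = tan(49.8°) = 1.18
Z_in = Z_0·(Z_L + jZ_0·tanβl)/(Z_0 + jZ_L·tanβl)
     = 75·(26.7 + j88.8)/(75 + j31.6)

Z_in ≈ 54.4 + j65.8 Ω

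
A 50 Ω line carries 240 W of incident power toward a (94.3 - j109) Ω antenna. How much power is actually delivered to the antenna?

|Γ| = |(44.3 − j109)/(144.3 − j109)| = 0.651
|Γ|² = 0.423
P_refl = |Γ|²·P_inc = 102 W, P_del = (1 − |Γ|²)·P_inc = 138 W

P_delivered ≈ 138 W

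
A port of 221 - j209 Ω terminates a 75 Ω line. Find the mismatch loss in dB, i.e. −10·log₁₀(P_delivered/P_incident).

mismatch loss ≈ 2.97 dB

Γ = (146 − j209)/(296 − j209), |Γ| = 0.704
|Γ|² = 0.495, so P_del/P_inc = 1 − |Γ|² = 0.505
ML = −10·log₁₀(1 − |Γ|²)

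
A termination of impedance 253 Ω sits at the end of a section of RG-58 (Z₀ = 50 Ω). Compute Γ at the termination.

Γ = (Z_L − Z_0)/(Z_L + Z_0) = (253 − 50)/(253 + 50) = 203/303

Γ = 0.67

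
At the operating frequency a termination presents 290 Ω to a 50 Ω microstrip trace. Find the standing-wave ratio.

VSWR ≈ 5.8

For a purely resistive load, VSWR = R_L/Z_0 or Z_0/R_L (whichever > 1) = 290/50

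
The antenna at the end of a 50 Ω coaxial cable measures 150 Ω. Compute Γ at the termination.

Γ = 0.5

Γ = (Z_L − Z_0)/(Z_L + Z_0) = (150 − 50)/(150 + 50) = 100/200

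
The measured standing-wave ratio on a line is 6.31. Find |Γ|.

|Γ| ≈ 0.726

|Γ| = (S − 1)/(S + 1) = (6.31 − 1)/(6.31 + 1) = 5.31/7.31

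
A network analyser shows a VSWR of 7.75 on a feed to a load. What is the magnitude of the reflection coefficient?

|Γ| ≈ 0.771

|Γ| = (S − 1)/(S + 1) = (7.75 − 1)/(7.75 + 1) = 6.75/8.75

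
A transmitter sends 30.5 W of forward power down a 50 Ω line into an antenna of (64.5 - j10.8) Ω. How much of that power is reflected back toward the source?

|Γ| = |(14.5 − j10.8)/(114.5 − j10.8)| = 0.157
|Γ|² = 0.0247
P_refl = |Γ|²·P_inc = 0.754 W, P_del = (1 − |Γ|²)·P_inc = 29.7 W

P_reflected ≈ 0.754 W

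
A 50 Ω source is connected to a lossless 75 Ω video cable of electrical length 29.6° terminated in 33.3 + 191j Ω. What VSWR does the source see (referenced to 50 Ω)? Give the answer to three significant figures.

tan(βl) = 0.568
Z_in = Z_0·(Z_L + jZ_0·tanβl)/(Z_0 + jZ_L·tanβl) = 167 − j428 Ω
Γ_s = (Z_in − Z_s)/(Z_in + Z_s) = (117 − j428)/(217 − j428), |Γ_s| = 0.925
VSWR = (1 + |Γ_s|)/(1 − |Γ_s|)

VSWR ≈ 25.5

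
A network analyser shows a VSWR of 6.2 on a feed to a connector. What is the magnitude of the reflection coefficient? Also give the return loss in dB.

|Γ| ≈ 0.722; return loss ≈ 2.83 dB

|Γ| = (S − 1)/(S + 1) = (6.2 − 1)/(6.2 + 1) = 5.2/7.2
RL = −20·log₁₀|Γ| = −20·log₁₀(0.722)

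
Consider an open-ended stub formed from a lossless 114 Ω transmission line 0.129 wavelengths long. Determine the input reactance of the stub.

X_in ≈ -108 Ω (capacitive)

βl = 2π × 0.129 = 46.4°
tan(βl) = 1.05
For an open-ended stub, Z_in = −jZ_0·cot(βl) = −jZ_0/tan(βl)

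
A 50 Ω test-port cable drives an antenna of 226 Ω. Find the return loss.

RL ≈ 3.91 dB

Γ = (226 − 50)/(226 + 50) = 0.638
RL = −20·log₁₀|Γ| = −20·log₁₀(0.638)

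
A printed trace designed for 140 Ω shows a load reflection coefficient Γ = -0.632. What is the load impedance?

Z_L ≈ 31.6 Ω

Z_L = Z_0·(1 + Γ)/(1 − Γ) = 140·(0.368)/(1.63)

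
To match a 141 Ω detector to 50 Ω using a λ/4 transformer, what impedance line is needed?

Z_qwt ≈ 84 Ω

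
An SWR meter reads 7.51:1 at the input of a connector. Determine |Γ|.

|Γ| ≈ 0.765

|Γ| = (S − 1)/(S + 1) = (7.51 − 1)/(7.51 + 1) = 6.51/8.51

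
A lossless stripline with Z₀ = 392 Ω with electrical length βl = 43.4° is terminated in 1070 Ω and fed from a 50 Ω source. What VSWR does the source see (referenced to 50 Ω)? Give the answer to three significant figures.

tan(βl) = 0.946
Z_in = Z_0·(Z_L + jZ_0·tanβl)/(Z_0 + jZ_L·tanβl) = 265 − j312 Ω
Γ_s = (Z_in − Z_s)/(Z_in + Z_s) = (215 − j312)/(315 − j312), |Γ_s| = 0.855
VSWR = (1 + |Γ_s|)/(1 − |Γ_s|)

VSWR ≈ 12.8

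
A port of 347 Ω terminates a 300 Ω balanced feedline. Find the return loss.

Γ = (347 − 300)/(347 + 300) = 0.0726
RL = −20·log₁₀|Γ| = −20·log₁₀(0.0726)

RL ≈ 22.8 dB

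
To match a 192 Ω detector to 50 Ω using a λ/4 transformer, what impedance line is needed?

Z_qwt ≈ 98 Ω

Z_qwt = √(Z_0·R_L) = √(50 × 192) = √9600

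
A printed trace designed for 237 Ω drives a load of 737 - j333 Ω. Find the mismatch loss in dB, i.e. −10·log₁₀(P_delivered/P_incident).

Γ = (500 − j333)/(974 − j333), |Γ| = 0.584
|Γ|² = 0.341, so P_del/P_inc = 1 − |Γ|² = 0.659
ML = −10·log₁₀(1 − |Γ|²)

mismatch loss ≈ 1.81 dB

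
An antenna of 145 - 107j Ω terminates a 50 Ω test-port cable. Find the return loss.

RL ≈ 3.83 dB

Γ = (95 − j107)/(195 − j107), |Γ| = 0.643
RL = −20·log₁₀|Γ| = −20·log₁₀(0.643)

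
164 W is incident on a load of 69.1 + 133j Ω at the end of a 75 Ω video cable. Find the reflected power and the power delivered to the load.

|Γ| = |(-5.9 + j133)/(144.1 + j133)| = 0.679
|Γ|² = 0.461
P_refl = |Γ|²·P_inc = 75.6 W, P_del = (1 − |Γ|²)·P_inc = 88.4 W

P_reflected ≈ 75.6 W; P_delivered ≈ 88.4 W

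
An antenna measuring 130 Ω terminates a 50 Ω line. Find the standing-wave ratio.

VSWR ≈ 2.6

Γ = (130 − 50)/(130 + 50) = 0.444
VSWR = (1 + 0.444)/(1 − 0.444)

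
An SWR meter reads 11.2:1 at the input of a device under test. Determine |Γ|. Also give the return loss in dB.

|Γ| = (S − 1)/(S + 1) = (11.2 − 1)/(11.2 + 1) = 10.2/12.2
RL = −20·log₁₀|Γ| = −20·log₁₀(0.836)

|Γ| ≈ 0.836; return loss ≈ 1.56 dB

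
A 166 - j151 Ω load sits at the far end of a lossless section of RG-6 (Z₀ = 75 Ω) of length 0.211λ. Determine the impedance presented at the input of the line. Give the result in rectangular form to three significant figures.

βl = 2π × 0.211 = 76°
tan(βl) = tan(76°) = 4
Z_in = Z_0·(Z_L + jZ_0·tanβl)/(Z_0 + jZ_L·tanβl)
     = 75·(166 + j149)/(679 + j664)

Z_in ≈ 17.6 − j0.757 Ω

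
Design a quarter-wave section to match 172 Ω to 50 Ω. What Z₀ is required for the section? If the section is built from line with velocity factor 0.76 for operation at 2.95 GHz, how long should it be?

Z_qwt ≈ 92.7 Ω; length ≈ 1.93 cm

Z_qwt = √(Z_0·R_L) = √(50 × 172) = √8600
λ = 0.76·c/f = 0.0773 m, so l = λ/4 = 0.0193 m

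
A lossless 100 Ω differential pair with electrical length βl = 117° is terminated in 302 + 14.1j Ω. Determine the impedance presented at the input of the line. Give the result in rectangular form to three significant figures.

tan(βl) = tan(117°) = -1.96
Z_in = Z_0·(Z_L + jZ_0·tanβl)/(Z_0 + jZ_L·tanβl)
     = 100·(302 − j182)/(128 − j593)

Z_in ≈ 39.9 + j42.4 Ω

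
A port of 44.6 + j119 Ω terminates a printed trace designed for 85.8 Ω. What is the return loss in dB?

Γ = (-41.2 + j119)/(130.4 + j119), |Γ| = 0.713
RL = −20·log₁₀|Γ| = −20·log₁₀(0.713)

RL ≈ 2.93 dB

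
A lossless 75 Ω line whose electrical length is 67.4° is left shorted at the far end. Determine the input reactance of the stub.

X_in ≈ 180 Ω (inductive)

tan(βl) = 2.4
For a shorted stub, Z_in = jZ_0·tan(βl)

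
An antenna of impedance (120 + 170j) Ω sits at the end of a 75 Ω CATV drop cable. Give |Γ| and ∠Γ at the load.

Γ ≈ 0.68 ∠ 34.1°

Γ = (Z_L − Z_0)/(Z_L + Z_0) = (45 + j170)/(195 + j170)
|Γ| = 176/259 = 0.68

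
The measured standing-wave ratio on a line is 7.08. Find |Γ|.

|Γ| ≈ 0.752

|Γ| = (S − 1)/(S + 1) = (7.08 − 1)/(7.08 + 1) = 6.08/8.08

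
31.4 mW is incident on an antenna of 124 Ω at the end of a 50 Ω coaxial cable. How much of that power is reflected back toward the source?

P_reflected ≈ 5.68 mW

Γ = (124 − 50)/(124 + 50) = 0.425
|Γ|² = 0.181
P_refl = |Γ|²·P_inc = 5.68 mW, P_del = (1 − |Γ|²)·P_inc = 25.7 mW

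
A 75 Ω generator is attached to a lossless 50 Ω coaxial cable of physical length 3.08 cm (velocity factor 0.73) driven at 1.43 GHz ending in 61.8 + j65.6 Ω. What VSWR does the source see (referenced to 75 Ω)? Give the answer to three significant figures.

VSWR ≈ 3.55

λ = v/f = 0.73·c / 1.43 GHz = 0.153 m
βl = 2π·l/λ = 2π × 0.201 = 72.4°
tan(βl) = 3.15
Z_in = Z_0·(Z_L + jZ_0·tanβl)/(Z_0 + jZ_L·tanβl) = 27 − j37.6 Ω
Γ_s = (Z_in − Z_s)/(Z_in + Z_s) = (-48 − j37.6)/(102 − j37.6), |Γ_s| = 0.561
VSWR = (1 + |Γ_s|)/(1 − |Γ_s|)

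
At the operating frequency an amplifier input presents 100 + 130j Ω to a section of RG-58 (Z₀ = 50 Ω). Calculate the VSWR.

VSWR ≈ 5.7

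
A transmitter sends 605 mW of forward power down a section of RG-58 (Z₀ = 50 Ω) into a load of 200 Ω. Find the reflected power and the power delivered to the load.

Γ = (200 − 50)/(200 + 50) = 0.6
|Γ|² = 0.36
P_refl = |Γ|²·P_inc = 218 mW, P_del = (1 − |Γ|²)·P_inc = 387 mW

P_reflected ≈ 218 mW; P_delivered ≈ 387 mW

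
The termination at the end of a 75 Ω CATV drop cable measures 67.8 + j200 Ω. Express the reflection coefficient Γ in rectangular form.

Γ ≈ 0.645 + j0.497

Γ = (Z_L − Z_0)/(Z_L + Z_0) = (-7.2 + j200)/(142.8 + j200)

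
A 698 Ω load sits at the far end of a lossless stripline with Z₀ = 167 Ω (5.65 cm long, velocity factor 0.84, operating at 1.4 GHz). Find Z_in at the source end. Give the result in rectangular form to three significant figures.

Z_in ≈ 46.7 + j66.1 Ω

λ = v/f = 0.84·c / 1.4 GHz = 0.18 m
βl = 2π·l/λ = 2π × 0.314 = 113°
tan(βl) = tan(113°) = -2.36
Z_in = Z_0·(Z_L + jZ_0·tanβl)/(Z_0 + jZ_L·tanβl)
     = 167·(698 − j393)/(167 − j1640)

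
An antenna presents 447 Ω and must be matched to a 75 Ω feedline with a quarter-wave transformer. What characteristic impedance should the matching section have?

Z_qwt ≈ 183 Ω

Z_qwt = √(Z_0·R_L) = √(75 × 447) = √33520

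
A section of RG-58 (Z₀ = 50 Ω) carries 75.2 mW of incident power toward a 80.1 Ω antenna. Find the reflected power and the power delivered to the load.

P_reflected ≈ 4.03 mW; P_delivered ≈ 71.2 mW

Γ = (80.1 − 50)/(80.1 + 50) = 0.231
|Γ|² = 0.0535
P_refl = |Γ|²·P_inc = 4.03 mW, P_del = (1 − |Γ|²)·P_inc = 71.2 mW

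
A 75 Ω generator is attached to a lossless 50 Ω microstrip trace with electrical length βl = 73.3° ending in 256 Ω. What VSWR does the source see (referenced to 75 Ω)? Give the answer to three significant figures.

VSWR ≈ 7.33

tan(βl) = 3.33
Z_in = Z_0·(Z_L + jZ_0·tanβl)/(Z_0 + jZ_L·tanβl) = 10.6 − j14.4 Ω
Γ_s = (Z_in − Z_s)/(Z_in + Z_s) = (-64.4 − j14.4)/(85.6 − j14.4), |Γ_s| = 0.76
VSWR = (1 + |Γ_s|)/(1 − |Γ_s|)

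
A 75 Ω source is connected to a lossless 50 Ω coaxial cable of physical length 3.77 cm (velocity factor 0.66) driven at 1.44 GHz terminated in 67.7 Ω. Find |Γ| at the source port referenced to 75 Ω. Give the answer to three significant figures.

|Γ| ≈ 0.337

λ = v/f = 0.66·c / 1.44 GHz = 0.138 m
βl = 2π·l/λ = 2π × 0.274 = 98.7°
tan(βl) = -6.53
Z_in = Z_0·(Z_L + jZ_0·tanβl)/(Z_0 + jZ_L·tanβl) = 37.3 + j3.44 Ω
Γ_s = (Z_in − Z_s)/(Z_in + Z_s) = (-37.7 + j3.44)/(112 + j3.44), |Γ_s| = 0.337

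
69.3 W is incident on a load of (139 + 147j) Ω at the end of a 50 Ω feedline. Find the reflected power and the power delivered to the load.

P_reflected ≈ 35.7 W; P_delivered ≈ 33.6 W

|Γ| = |(89 + j147)/(189 + j147)| = 0.718
|Γ|² = 0.515
P_refl = |Γ|²·P_inc = 35.7 W, P_del = (1 − |Γ|²)·P_inc = 33.6 W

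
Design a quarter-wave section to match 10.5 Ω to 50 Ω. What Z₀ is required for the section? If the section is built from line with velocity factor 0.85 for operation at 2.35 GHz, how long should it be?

Z_qwt = √(Z_0·R_L) = √(50 × 10.5) = √525
λ = 0.85·c/f = 0.109 m, so l = λ/4 = 0.0271 m

Z_qwt ≈ 22.9 Ω; length ≈ 2.71 cm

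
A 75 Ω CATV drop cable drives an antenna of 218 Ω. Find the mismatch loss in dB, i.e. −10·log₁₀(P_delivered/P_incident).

mismatch loss ≈ 1.18 dB

Γ = (218 − 75)/(218 + 75) = 0.488
|Γ|² = 0.238, so P_del/P_inc = 1 − |Γ|² = 0.762
ML = −10·log₁₀(1 − |Γ|²)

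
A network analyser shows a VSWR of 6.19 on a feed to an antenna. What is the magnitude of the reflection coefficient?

|Γ| ≈ 0.722

|Γ| = (S − 1)/(S + 1) = (6.19 − 1)/(6.19 + 1) = 5.19/7.19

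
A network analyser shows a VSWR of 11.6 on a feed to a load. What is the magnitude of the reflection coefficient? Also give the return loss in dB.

|Γ| ≈ 0.841; return loss ≈ 1.5 dB

|Γ| = (S − 1)/(S + 1) = (11.6 − 1)/(11.6 + 1) = 10.6/12.6
RL = −20·log₁₀|Γ| = −20·log₁₀(0.841)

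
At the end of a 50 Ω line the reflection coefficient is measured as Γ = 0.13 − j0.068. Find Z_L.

Z_L = Z_0·(1 + Γ)/(1 − Γ) = 50·(1.13 − j0.068)/(0.87 + j0.068)

Z_L ≈ 64.2 − j8.93 Ω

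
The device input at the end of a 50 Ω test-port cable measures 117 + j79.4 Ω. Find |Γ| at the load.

Γ = (Z_L − Z_0)/(Z_L + Z_0) = (67 + j79.4)/(167 + j79.4)
|Γ| = 104/185

|Γ| ≈ 0.562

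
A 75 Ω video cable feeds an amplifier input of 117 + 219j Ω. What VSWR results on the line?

VSWR ≈ 7.53

Γ = (Z_L − Z_0)/(Z_L + Z_0) = (42 + j219)/(192 + j219)
|Γ| = 223/291 = 0.766
VSWR = (1 + |Γ|)/(1 − |Γ|) = 1.77/0.234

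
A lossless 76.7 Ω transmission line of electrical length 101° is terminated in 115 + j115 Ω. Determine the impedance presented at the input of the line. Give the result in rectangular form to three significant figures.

Z_in ≈ 23.3 − j11.4 Ω

tan(βl) = tan(101°) = -5.14
Z_in = Z_0·(Z_L + jZ_0·tanβl)/(Z_0 + jZ_L·tanβl)
     = 76.7·(115 − j280)/(668 − j592)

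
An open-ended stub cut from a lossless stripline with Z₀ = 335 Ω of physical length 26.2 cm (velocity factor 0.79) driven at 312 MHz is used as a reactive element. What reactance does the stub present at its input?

λ = v/f = 0.79·c / 312 MHz = 0.76 m
βl = 2π·l/λ = 2π × 0.345 = 124°
tan(βl) = -1.47
For an open-ended stub, Z_in = −jZ_0·cot(βl) = −jZ_0/tan(βl)

X_in ≈ 227 Ω (inductive)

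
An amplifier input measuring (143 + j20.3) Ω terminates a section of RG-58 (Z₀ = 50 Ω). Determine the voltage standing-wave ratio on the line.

Γ = (Z_L − Z_0)/(Z_L + Z_0) = (93 + j20.3)/(193 + j20.3)
|Γ| = 95.2/194 = 0.491
VSWR = (1 + |Γ|)/(1 − |Γ|) = 1.49/0.509

VSWR ≈ 2.93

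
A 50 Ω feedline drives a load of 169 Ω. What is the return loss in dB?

RL ≈ 5.3 dB

Γ = (169 − 50)/(169 + 50) = 0.543
RL = −20·log₁₀|Γ| = −20·log₁₀(0.543)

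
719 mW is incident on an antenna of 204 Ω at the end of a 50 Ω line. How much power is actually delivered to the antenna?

P_delivered ≈ 455 mW

Γ = (204 − 50)/(204 + 50) = 0.606
|Γ|² = 0.368
P_refl = |Γ|²·P_inc = 264 mW, P_del = (1 − |Γ|²)·P_inc = 455 mW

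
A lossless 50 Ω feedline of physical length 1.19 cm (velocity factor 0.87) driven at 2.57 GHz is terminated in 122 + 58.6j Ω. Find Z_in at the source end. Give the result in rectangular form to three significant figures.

λ = v/f = 0.87·c / 2.57 GHz = 0.102 m
βl = 2π·l/λ = 2π × 0.117 = 42.2°
tan(βl) = tan(42.2°) = 0.906
Z_in = Z_0·(Z_L + jZ_0·tanβl)/(Z_0 + jZ_L·tanβl)
     = 50·(122 + j104)/(-3.1 + j111)

Z_in ≈ 45.4 − j56.4 Ω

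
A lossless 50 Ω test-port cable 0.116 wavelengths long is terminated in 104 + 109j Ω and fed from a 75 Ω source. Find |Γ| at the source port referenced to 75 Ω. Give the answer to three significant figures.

βl = 2π × 0.116 = 41.8°
tan(βl) = 0.893
Z_in = Z_0·(Z_L + jZ_0·tanβl)/(Z_0 + jZ_L·tanβl) = 43 − j77.9 Ω
Γ_s = (Z_in − Z_s)/(Z_in + Z_s) = (-32 − j77.9)/(118 − j77.9), |Γ_s| = 0.596

|Γ| ≈ 0.596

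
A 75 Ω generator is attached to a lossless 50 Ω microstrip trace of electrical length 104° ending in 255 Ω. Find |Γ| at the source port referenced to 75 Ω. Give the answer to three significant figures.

tan(βl) = -4.01
Z_in = Z_0·(Z_L + jZ_0·tanβl)/(Z_0 + jZ_L·tanβl) = 10.4 + j12 Ω
Γ_s = (Z_in − Z_s)/(Z_in + Z_s) = (-64.6 + j12)/(85.4 + j12), |Γ_s| = 0.762

|Γ| ≈ 0.762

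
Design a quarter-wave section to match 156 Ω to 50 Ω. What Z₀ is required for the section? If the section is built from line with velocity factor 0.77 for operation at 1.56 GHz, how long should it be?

Z_qwt ≈ 88.3 Ω; length ≈ 3.7 cm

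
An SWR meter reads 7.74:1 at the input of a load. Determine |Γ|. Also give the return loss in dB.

|Γ| ≈ 0.771; return loss ≈ 2.26 dB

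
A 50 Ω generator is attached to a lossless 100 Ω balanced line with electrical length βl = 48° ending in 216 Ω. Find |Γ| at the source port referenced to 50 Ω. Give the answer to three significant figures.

tan(βl) = 1.11
Z_in = Z_0·(Z_L + jZ_0·tanβl)/(Z_0 + jZ_L·tanβl) = 71.4 − j60.3 Ω
Γ_s = (Z_in − Z_s)/(Z_in + Z_s) = (21.4 − j60.3)/(121 − j60.3), |Γ_s| = 0.472

|Γ| ≈ 0.472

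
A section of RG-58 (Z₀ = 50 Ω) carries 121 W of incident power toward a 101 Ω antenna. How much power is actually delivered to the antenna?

Γ = (101 − 50)/(101 + 50) = 0.338
|Γ|² = 0.114
P_refl = |Γ|²·P_inc = 13.8 W, P_del = (1 − |Γ|²)·P_inc = 107 W

P_delivered ≈ 107 W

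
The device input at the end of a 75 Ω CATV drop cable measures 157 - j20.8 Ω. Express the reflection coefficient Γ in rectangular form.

Γ ≈ 0.359 − j0.0575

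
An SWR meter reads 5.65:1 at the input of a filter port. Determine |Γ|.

|Γ| ≈ 0.699

|Γ| = (S − 1)/(S + 1) = (5.65 − 1)/(5.65 + 1) = 4.65/6.65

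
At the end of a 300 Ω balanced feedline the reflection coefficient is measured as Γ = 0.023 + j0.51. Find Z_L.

Z_L = Z_0·(1 + Γ)/(1 − Γ) = 300·(1.02 + j0.51)/(0.977 − j0.51)

Z_L ≈ 183 + j252 Ω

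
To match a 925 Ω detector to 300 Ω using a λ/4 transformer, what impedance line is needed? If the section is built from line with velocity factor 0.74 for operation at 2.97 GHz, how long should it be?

Z_qwt ≈ 527 Ω; length ≈ 1.87 cm

Z_qwt = √(Z_0·R_L) = √(300 × 925) = √277500
λ = 0.74·c/f = 0.0747 m, so l = λ/4 = 0.0187 m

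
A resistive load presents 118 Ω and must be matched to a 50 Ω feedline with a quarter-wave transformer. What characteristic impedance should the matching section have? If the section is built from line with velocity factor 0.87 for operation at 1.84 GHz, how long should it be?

Z_qwt = √(Z_0·R_L) = √(50 × 118) = √5900
λ = 0.87·c/f = 0.142 m, so l = λ/4 = 0.0355 m

Z_qwt ≈ 76.8 Ω; length ≈ 3.55 cm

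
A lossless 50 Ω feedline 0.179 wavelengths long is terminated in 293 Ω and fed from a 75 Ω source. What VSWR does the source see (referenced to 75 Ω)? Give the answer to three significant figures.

βl = 2π × 0.179 = 64.4°
tan(βl) = 2.09
Z_in = Z_0·(Z_L + jZ_0·tanβl)/(Z_0 + jZ_L·tanβl) = 10.4 − j23.1 Ω
Γ_s = (Z_in − Z_s)/(Z_in + Z_s) = (-64.6 − j23.1)/(85.4 − j23.1), |Γ_s| = 0.775
VSWR = (1 + |Γ_s|)/(1 − |Γ_s|)

VSWR ≈ 7.89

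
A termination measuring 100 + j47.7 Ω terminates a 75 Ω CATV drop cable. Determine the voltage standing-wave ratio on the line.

Γ = (Z_L − Z_0)/(Z_L + Z_0) = (25 + j47.7)/(175 + j47.7)
|Γ| = 53.9/181 = 0.297
VSWR = (1 + |Γ|)/(1 − |Γ|) = 1.3/0.703

VSWR ≈ 1.84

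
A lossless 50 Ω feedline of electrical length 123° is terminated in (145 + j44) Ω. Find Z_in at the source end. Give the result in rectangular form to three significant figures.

tan(βl) = tan(123°) = -1.54
Z_in = Z_0·(Z_L + jZ_0·tanβl)/(Z_0 + jZ_L·tanβl)
     = 50·(145 − j33)/(118 − j223)

Z_in ≈ 19.2 + j22.4 Ω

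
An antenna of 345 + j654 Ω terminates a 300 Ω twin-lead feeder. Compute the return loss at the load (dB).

RL ≈ 2.93 dB

Γ = (45 + j654)/(645 + j654), |Γ| = 0.714
RL = −20·log₁₀|Γ| = −20·log₁₀(0.714)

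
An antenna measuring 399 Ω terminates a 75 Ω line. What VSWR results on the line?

VSWR ≈ 5.32

For a purely resistive load, VSWR = R_L/Z_0 or Z_0/R_L (whichever > 1) = 399/75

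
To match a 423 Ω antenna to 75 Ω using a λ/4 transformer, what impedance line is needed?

Z_qwt ≈ 178 Ω

Z_qwt = √(Z_0·R_L) = √(75 × 423) = √31720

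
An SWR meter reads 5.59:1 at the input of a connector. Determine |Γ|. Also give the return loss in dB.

|Γ| = (S − 1)/(S + 1) = (5.59 − 1)/(5.59 + 1) = 4.59/6.59
RL = −20·log₁₀|Γ| = −20·log₁₀(0.697)

|Γ| ≈ 0.697; return loss ≈ 3.14 dB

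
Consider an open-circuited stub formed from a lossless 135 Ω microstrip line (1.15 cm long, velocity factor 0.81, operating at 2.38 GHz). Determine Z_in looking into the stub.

λ = v/f = 0.81·c / 2.38 GHz = 0.102 m
βl = 2π·l/λ = 2π × 0.113 = 40.5°
tan(βl) = 0.856
For an open-circuited stub, Z_in = −jZ_0·cot(βl) = −jZ_0/tan(βl)

Z_in ≈ −j158 Ω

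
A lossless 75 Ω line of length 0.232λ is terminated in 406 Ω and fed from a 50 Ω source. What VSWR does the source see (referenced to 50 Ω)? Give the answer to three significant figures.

βl = 2π × 0.232 = 83.5°
tan(βl) = 8.8
Z_in = Z_0·(Z_L + jZ_0·tanβl)/(Z_0 + jZ_L·tanβl) = 14 − j8.22 Ω
Γ_s = (Z_in − Z_s)/(Z_in + Z_s) = (-36 − j8.22)/(64 − j8.22), |Γ_s| = 0.572
VSWR = (1 + |Γ_s|)/(1 − |Γ_s|)

VSWR ≈ 3.67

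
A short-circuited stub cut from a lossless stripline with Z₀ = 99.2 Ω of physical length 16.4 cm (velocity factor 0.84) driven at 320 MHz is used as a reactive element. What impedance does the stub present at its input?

λ = v/f = 0.84·c / 320 MHz = 0.787 m
βl = 2π·l/λ = 2π × 0.208 = 75°
tan(βl) = 3.72
For a short-circuited stub, Z_in = jZ_0·tan(βl)

Z_in ≈ +j369 Ω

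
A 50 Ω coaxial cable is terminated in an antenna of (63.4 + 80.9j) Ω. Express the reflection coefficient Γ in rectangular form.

Γ = (Z_L − Z_0)/(Z_L + Z_0) = (13.4 + j80.9)/(113.4 + j80.9)

Γ ≈ 0.416 + j0.417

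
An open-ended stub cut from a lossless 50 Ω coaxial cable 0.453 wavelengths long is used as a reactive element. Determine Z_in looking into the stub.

Z_in ≈ +j164 Ω

βl = 2π × 0.453 = 163°
tan(βl) = -0.304
For an open-ended stub, Z_in = −jZ_0·cot(βl) = −jZ_0/tan(βl)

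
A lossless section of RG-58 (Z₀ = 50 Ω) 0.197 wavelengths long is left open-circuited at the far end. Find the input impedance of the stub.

βl = 2π × 0.197 = 70.9°
tan(βl) = 2.89
For an open-circuited stub, Z_in = −jZ_0·cot(βl) = −jZ_0/tan(βl)

Z_in ≈ −j17.3 Ω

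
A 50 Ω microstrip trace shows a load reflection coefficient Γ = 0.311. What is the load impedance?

Z_L = Z_0·(1 + Γ)/(1 − Γ) = 50·(1.31)/(0.689)

Z_L ≈ 95.1 Ω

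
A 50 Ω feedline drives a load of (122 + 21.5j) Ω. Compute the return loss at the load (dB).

RL ≈ 7.26 dB

Γ = (72 + j21.5)/(172 + j21.5), |Γ| = 0.433
RL = −20·log₁₀|Γ| = −20·log₁₀(0.433)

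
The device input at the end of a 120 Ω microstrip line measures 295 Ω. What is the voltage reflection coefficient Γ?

Γ = 0.422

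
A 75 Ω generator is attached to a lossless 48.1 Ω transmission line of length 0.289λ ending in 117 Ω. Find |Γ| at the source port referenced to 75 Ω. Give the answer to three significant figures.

|Γ| ≈ 0.572

βl = 2π × 0.289 = 104°
tan(βl) = -4
Z_in = Z_0·(Z_L + jZ_0·tanβl)/(Z_0 + jZ_L·tanβl) = 20.8 + j9.89 Ω
Γ_s = (Z_in − Z_s)/(Z_in + Z_s) = (-54.2 + j9.89)/(95.8 + j9.89), |Γ_s| = 0.572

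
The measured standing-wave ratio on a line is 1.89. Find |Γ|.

|Γ| = (S − 1)/(S + 1) = (1.89 − 1)/(1.89 + 1) = 0.89/2.89

|Γ| ≈ 0.308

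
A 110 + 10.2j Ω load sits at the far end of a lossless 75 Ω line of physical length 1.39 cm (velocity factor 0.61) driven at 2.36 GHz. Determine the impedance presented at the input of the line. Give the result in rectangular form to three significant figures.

Z_in ≈ 59.5 − j21.9 Ω

λ = v/f = 0.61·c / 2.36 GHz = 0.0775 m
βl = 2π·l/λ = 2π × 0.179 = 64.5°
tan(βl) = tan(64.5°) = 2.1
Z_in = Z_0·(Z_L + jZ_0·tanβl)/(Z_0 + jZ_L·tanβl)
     = 75·(110 + j168)/(53.6 + j231)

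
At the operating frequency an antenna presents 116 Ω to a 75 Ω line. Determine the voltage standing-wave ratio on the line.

VSWR ≈ 1.55

For a purely resistive load, VSWR = R_L/Z_0 or Z_0/R_L (whichever > 1) = 116/75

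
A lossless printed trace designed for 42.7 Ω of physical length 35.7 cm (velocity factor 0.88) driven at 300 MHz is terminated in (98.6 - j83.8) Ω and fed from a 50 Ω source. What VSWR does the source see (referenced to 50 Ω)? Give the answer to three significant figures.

VSWR ≈ 3.74

λ = v/f = 0.88·c / 300 MHz = 0.88 m
βl = 2π·l/λ = 2π × 0.406 = 146°
tan(βl) = -0.673
Z_in = Z_0·(Z_L + jZ_0·tanβl)/(Z_0 + jZ_L·tanβl) = 56.8 + j75.2 Ω
Γ_s = (Z_in − Z_s)/(Z_in + Z_s) = (6.85 + j75.2)/(107 + j75.2), |Γ_s| = 0.578
VSWR = (1 + |Γ_s|)/(1 − |Γ_s|)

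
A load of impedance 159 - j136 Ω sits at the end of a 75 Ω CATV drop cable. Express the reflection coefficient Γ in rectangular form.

Γ ≈ 0.521 − j0.278

Γ = (Z_L − Z_0)/(Z_L + Z_0) = (84 − j136)/(234 − j136)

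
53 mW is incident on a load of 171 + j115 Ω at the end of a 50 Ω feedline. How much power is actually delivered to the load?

P_delivered ≈ 29.2 mW

|Γ| = |(121 + j115)/(221 + j115)| = 0.67
|Γ|² = 0.449
P_refl = |Γ|²·P_inc = 23.8 mW, P_del = (1 − |Γ|²)·P_inc = 29.2 mW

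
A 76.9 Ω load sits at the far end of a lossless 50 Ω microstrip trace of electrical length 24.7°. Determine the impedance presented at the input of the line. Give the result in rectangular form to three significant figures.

Z_in ≈ 62.1 − j20.9 Ω

tan(βl) = tan(24.7°) = 0.46
Z_in = Z_0·(Z_L + jZ_0·tanβl)/(Z_0 + jZ_L·tanβl)
     = 50·(76.9 + j23)/(50 + j35.4)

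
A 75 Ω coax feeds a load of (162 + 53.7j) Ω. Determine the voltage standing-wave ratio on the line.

Γ = (Z_L − Z_0)/(Z_L + Z_0) = (87 + j53.7)/(237 + j53.7)
|Γ| = 102/243 = 0.421
VSWR = (1 + |Γ|)/(1 − |Γ|) = 1.42/0.579

VSWR ≈ 2.45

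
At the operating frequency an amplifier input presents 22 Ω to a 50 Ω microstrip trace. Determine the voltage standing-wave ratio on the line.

VSWR ≈ 2.27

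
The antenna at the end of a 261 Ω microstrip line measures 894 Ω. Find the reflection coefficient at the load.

Γ = 0.548

Γ = (Z_L − Z_0)/(Z_L + Z_0) = (894 − 261)/(894 + 261) = 633/1155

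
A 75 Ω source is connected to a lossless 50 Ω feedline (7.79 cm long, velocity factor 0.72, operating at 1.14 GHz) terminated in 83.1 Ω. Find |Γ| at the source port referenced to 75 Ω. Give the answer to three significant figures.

λ = v/f = 0.72·c / 1.14 GHz = 0.189 m
βl = 2π·l/λ = 2π × 0.411 = 148°
tan(βl) = -0.625
Z_in = Z_0·(Z_L + jZ_0·tanβl)/(Z_0 + jZ_L·tanβl) = 55.6 + j26.5 Ω
Γ_s = (Z_in − Z_s)/(Z_in + Z_s) = (-19.4 + j26.5)/(131 + j26.5), |Γ_s| = 0.246

|Γ| ≈ 0.246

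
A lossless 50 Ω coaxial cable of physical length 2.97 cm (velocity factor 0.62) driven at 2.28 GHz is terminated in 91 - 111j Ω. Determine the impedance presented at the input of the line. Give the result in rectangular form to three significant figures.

λ = v/f = 0.62·c / 2.28 GHz = 0.0816 m
βl = 2π·l/λ = 2π × 0.364 = 131°
tan(βl) = tan(131°) = -1.15
Z_in = Z_0·(Z_L + jZ_0·tanβl)/(Z_0 + jZ_L·tanβl)
     = 50·(91 − j168)/(-77.4 − j104)

Z_in ≈ 31.2 + j66.7 Ω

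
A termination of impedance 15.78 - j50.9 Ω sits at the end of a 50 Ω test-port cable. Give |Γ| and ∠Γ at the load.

Γ ≈ 0.737 ∠ -86.2°

Γ = (Z_L − Z_0)/(Z_L + Z_0) = (-34.22 − j50.9)/(65.78 − j50.9)
|Γ| = 61.3/83.2 = 0.737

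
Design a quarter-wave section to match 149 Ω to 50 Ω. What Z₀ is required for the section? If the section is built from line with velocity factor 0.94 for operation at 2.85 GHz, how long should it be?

Z_qwt ≈ 86.3 Ω; length ≈ 2.47 cm

Z_qwt = √(Z_0·R_L) = √(50 × 149) = √7450
λ = 0.94·c/f = 0.0989 m, so l = λ/4 = 0.0247 m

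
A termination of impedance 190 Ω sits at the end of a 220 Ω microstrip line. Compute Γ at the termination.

Γ = -0.0732

Γ = (Z_L − Z_0)/(Z_L + Z_0) = (190 − 220)/(190 + 220) = -30/410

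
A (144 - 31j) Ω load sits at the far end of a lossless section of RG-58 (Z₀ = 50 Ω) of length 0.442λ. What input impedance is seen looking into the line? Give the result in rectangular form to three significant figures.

βl = 2π × 0.442 = 159°
tan(βl) = tan(159°) = -0.381
Z_in = Z_0·(Z_L + jZ_0·tanβl)/(Z_0 + jZ_L·tanβl)
     = 50·(144 − j50.1)/(38.2 − j54.9)

Z_in ≈ 92.2 + j67 Ω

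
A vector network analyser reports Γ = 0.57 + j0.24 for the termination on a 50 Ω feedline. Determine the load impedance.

Z_L = Z_0·(1 + Γ)/(1 − Γ) = 50·(1.57 + j0.24)/(0.43 − j0.24)

Z_L ≈ 127 + j99 Ω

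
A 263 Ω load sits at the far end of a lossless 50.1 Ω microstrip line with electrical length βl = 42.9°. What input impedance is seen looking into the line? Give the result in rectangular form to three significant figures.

Z_in ≈ 19.8 − j49.9 Ω

tan(βl) = tan(42.9°) = 0.929
Z_in = Z_0·(Z_L + jZ_0·tanβl)/(Z_0 + jZ_L·tanβl)
     = 50.1·(263 + j46.6)/(50.1 + j244)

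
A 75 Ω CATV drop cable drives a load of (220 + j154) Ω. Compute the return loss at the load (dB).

RL ≈ 3.94 dB

Γ = (145 + j154)/(295 + j154), |Γ| = 0.636
RL = −20·log₁₀|Γ| = −20·log₁₀(0.636)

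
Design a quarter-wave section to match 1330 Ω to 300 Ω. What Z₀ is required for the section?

Z_qwt ≈ 632 Ω

Z_qwt = √(Z_0·R_L) = √(300 × 1330) = √399000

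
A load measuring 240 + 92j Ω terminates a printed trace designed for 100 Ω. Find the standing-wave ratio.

Γ = (Z_L − Z_0)/(Z_L + Z_0) = (140 + j92)/(340 + j92)
|Γ| = 168/352 = 0.476
VSWR = (1 + |Γ|)/(1 − |Γ|) = 1.48/0.524

VSWR ≈ 2.81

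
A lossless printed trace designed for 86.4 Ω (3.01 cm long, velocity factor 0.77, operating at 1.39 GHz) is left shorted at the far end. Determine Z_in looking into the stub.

λ = v/f = 0.77·c / 1.39 GHz = 0.166 m
βl = 2π·l/λ = 2π × 0.181 = 65.2°
tan(βl) = 2.16
For a shorted stub, Z_in = jZ_0·tan(βl)

Z_in ≈ +j187 Ω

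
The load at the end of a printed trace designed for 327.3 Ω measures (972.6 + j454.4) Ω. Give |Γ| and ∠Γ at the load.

Γ = (Z_L − Z_0)/(Z_L + Z_0) = (645.3 + j454.4)/(1300 + j454.4)
|Γ| = 789/1380 = 0.573

Γ ≈ 0.573 ∠ 15.9°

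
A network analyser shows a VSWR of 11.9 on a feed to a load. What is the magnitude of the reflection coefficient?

|Γ| = (S − 1)/(S + 1) = (11.9 − 1)/(11.9 + 1) = 10.9/12.9

|Γ| ≈ 0.845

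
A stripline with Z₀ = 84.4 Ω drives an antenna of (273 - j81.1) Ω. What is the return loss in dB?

Γ = (188.6 − j81.1)/(357.4 − j81.1), |Γ| = 0.56
RL = −20·log₁₀|Γ| = −20·log₁₀(0.56)

RL ≈ 5.03 dB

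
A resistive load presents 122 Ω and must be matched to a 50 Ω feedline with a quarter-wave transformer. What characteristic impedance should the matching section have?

Z_qwt ≈ 78.1 Ω

Z_qwt = √(Z_0·R_L) = √(50 × 122) = √6100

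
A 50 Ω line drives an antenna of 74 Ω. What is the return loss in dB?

RL ≈ 14.3 dB

Γ = (74 − 50)/(74 + 50) = 0.194
RL = −20·log₁₀|Γ| = −20·log₁₀(0.194)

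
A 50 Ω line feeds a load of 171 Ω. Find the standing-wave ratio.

Γ = (171 − 50)/(171 + 50) = 0.548
VSWR = (1 + 0.548)/(1 − 0.548)

VSWR ≈ 3.42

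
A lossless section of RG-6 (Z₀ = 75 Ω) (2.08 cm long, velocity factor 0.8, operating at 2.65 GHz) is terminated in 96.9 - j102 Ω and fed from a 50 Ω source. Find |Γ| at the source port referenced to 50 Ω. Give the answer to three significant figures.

λ = v/f = 0.8·c / 2.65 GHz = 0.0906 m
βl = 2π·l/λ = 2π × 0.23 = 82.7°
tan(βl) = 7.78
Z_in = Z_0·(Z_L + jZ_0·tanβl)/(Z_0 + jZ_L·tanβl) = 25.4 + j19.6 Ω
Γ_s = (Z_in − Z_s)/(Z_in + Z_s) = (-24.6 + j19.6)/(75.4 + j19.6), |Γ_s| = 0.404

|Γ| ≈ 0.404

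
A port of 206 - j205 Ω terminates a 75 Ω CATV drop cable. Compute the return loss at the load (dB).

Γ = (131 − j205)/(281 − j205), |Γ| = 0.699
RL = −20·log₁₀|Γ| = −20·log₁₀(0.699)

RL ≈ 3.11 dB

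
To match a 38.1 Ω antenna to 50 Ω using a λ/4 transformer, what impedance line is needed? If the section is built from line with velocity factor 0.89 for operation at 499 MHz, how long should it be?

Z_qwt = √(Z_0·R_L) = √(50 × 38.1) = √1905
λ = 0.89·c/f = 0.535 m, so l = λ/4 = 0.134 m

Z_qwt ≈ 43.6 Ω; length ≈ 13.4 cm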